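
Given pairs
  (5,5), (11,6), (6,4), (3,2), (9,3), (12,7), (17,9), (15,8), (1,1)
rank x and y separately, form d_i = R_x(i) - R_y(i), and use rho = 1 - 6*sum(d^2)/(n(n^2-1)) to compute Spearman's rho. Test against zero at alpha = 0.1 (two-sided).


Step 1: Rank x and y separately (midranks; no ties here).
rank(x): 5->3, 11->6, 6->4, 3->2, 9->5, 12->7, 17->9, 15->8, 1->1
rank(y): 5->5, 6->6, 4->4, 2->2, 3->3, 7->7, 9->9, 8->8, 1->1
Step 2: d_i = R_x(i) - R_y(i); compute d_i^2.
  (3-5)^2=4, (6-6)^2=0, (4-4)^2=0, (2-2)^2=0, (5-3)^2=4, (7-7)^2=0, (9-9)^2=0, (8-8)^2=0, (1-1)^2=0
sum(d^2) = 8.
Step 3: rho = 1 - 6*8 / (9*(9^2 - 1)) = 1 - 48/720 = 0.933333.
Step 4: Under H0, t = rho * sqrt((n-2)/(1-rho^2)) = 6.8783 ~ t(7).
Step 5: Two-sided p-value from the t-distribution with 7 df = 0.000236.
Step 6: alpha = 0.1. reject H0.

rho = 0.9333, p = 0.000236, reject H0 at alpha = 0.1.


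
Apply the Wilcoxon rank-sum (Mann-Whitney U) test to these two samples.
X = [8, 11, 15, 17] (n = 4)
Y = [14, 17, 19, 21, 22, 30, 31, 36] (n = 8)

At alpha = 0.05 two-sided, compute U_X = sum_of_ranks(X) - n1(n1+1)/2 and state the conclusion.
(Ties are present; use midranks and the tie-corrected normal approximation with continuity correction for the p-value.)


Step 1: Combine and sort all 12 observations; assign midranks.
sorted (value, group): (8,X), (11,X), (14,Y), (15,X), (17,X), (17,Y), (19,Y), (21,Y), (22,Y), (30,Y), (31,Y), (36,Y)
ranks: 8->1, 11->2, 14->3, 15->4, 17->5.5, 17->5.5, 19->7, 21->8, 22->9, 30->10, 31->11, 36->12
Step 2: Rank sum for X: R1 = 1 + 2 + 4 + 5.5 = 12.5.
Step 3: U_X = R1 - n1(n1+1)/2 = 12.5 - 4*5/2 = 12.5 - 10 = 2.5.
       U_Y = n1*n2 - U_X = 32 - 2.5 = 29.5.
Step 4: Ties are present, so use the tie-corrected normal approximation (with continuity correction) for the p-value.
Step 5: p-value = 0.026980; compare to alpha = 0.05. reject H0.

U_X = 2.5, p = 0.026980, reject H0 at alpha = 0.05.


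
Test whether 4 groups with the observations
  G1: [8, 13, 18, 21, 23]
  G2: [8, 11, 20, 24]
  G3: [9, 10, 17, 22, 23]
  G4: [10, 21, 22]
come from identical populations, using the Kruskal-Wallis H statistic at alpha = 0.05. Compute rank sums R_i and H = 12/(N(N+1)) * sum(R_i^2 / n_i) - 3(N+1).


Step 1: Combine all N = 17 observations and assign midranks.
sorted (value, group, rank): (8,G1,1.5), (8,G2,1.5), (9,G3,3), (10,G3,4.5), (10,G4,4.5), (11,G2,6), (13,G1,7), (17,G3,8), (18,G1,9), (20,G2,10), (21,G1,11.5), (21,G4,11.5), (22,G3,13.5), (22,G4,13.5), (23,G1,15.5), (23,G3,15.5), (24,G2,17)
Step 2: Sum ranks within each group.
R_1 = 44.5 (n_1 = 5)
R_2 = 34.5 (n_2 = 4)
R_3 = 44.5 (n_3 = 5)
R_4 = 29.5 (n_4 = 3)
Step 3: H = 12/(N(N+1)) * sum(R_i^2/n_i) - 3(N+1)
     = 12/(17*18) * (44.5^2/5 + 34.5^2/4 + 44.5^2/5 + 29.5^2/3) - 3*18
     = 0.039216 * 1379.75 - 54
     = 0.107680.
Step 4: Ties present; correction factor C = 1 - 30/(17^3 - 17) = 0.993873. Corrected H = 0.107680 / 0.993873 = 0.108344.
Step 5: Under H0, H ~ chi^2(3); p-value = 0.990818.
Step 6: alpha = 0.05. fail to reject H0.

H = 0.1083, df = 3, p = 0.990818, fail to reject H0.


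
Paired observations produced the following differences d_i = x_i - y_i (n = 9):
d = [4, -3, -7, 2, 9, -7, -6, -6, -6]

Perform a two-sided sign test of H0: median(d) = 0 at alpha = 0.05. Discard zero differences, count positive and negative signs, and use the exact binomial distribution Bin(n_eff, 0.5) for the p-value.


Step 1: Discard zero differences. Original n = 9; n_eff = number of nonzero differences = 9.
Nonzero differences (with sign): +4, -3, -7, +2, +9, -7, -6, -6, -6
Step 2: Count signs: positive = 3, negative = 6.
Step 3: Under H0: P(positive) = 0.5, so the number of positives S ~ Bin(9, 0.5).
Step 4: Two-sided exact p-value = sum of Bin(9,0.5) probabilities at or below the observed probability = 0.507812.
Step 5: alpha = 0.05. fail to reject H0.

n_eff = 9, pos = 3, neg = 6, p = 0.507812, fail to reject H0.


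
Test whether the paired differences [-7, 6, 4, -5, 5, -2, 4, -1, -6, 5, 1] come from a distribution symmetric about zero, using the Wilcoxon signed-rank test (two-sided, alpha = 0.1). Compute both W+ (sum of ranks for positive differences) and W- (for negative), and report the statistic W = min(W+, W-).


Step 1: Drop any zero differences (none here) and take |d_i|.
|d| = [7, 6, 4, 5, 5, 2, 4, 1, 6, 5, 1]
Step 2: Midrank |d_i| (ties get averaged ranks).
ranks: |7|->11, |6|->9.5, |4|->4.5, |5|->7, |5|->7, |2|->3, |4|->4.5, |1|->1.5, |6|->9.5, |5|->7, |1|->1.5
Step 3: Attach original signs; sum ranks with positive sign and with negative sign.
W+ = 9.5 + 4.5 + 7 + 4.5 + 7 + 1.5 = 34
W- = 11 + 7 + 3 + 1.5 + 9.5 = 32
(Check: W+ + W- = 66 should equal n(n+1)/2 = 66.)
Step 4: Test statistic W = min(W+, W-) = 32.
Step 5: Ties in |d|, so use the tie-corrected normal approximation.
        E[W] = n(n+1)/4 = 11*12/4 = 33.
        Tie groups: |d|=1 (t=2), |d|=4 (t=2), |d|=5 (t=3), |d|=6 (t=2); sum(t^3 - t) = 42.
        Var[W] = n(n+1)(2n+1)/24 - sum(t^3-t)/48 = 3036/24 - 42/48 = 125.625.
        z = (W - E[W]) / sqrt(Var[W]) = (32 - 33) / 11.2083 = -0.0892.
        Two-sided p = 2*Phi(z) = 0.928907.
Step 6: alpha = 0.1. fail to reject H0.

W+ = 34, W- = 32, W = min = 32, p = 0.928907, fail to reject H0.


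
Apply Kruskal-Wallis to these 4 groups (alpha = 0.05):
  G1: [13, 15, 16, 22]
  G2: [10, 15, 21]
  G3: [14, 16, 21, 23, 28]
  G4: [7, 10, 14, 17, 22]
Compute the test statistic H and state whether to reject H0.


Step 1: Combine all N = 17 observations and assign midranks.
sorted (value, group, rank): (7,G4,1), (10,G2,2.5), (10,G4,2.5), (13,G1,4), (14,G3,5.5), (14,G4,5.5), (15,G1,7.5), (15,G2,7.5), (16,G1,9.5), (16,G3,9.5), (17,G4,11), (21,G2,12.5), (21,G3,12.5), (22,G1,14.5), (22,G4,14.5), (23,G3,16), (28,G3,17)
Step 2: Sum ranks within each group.
R_1 = 35.5 (n_1 = 4)
R_2 = 22.5 (n_2 = 3)
R_3 = 60.5 (n_3 = 5)
R_4 = 34.5 (n_4 = 5)
Step 3: H = 12/(N(N+1)) * sum(R_i^2/n_i) - 3(N+1)
     = 12/(17*18) * (35.5^2/4 + 22.5^2/3 + 60.5^2/5 + 34.5^2/5) - 3*18
     = 0.039216 * 1453.91 - 54
     = 3.016176.
Step 4: Ties present; correction factor C = 1 - 36/(17^3 - 17) = 0.992647. Corrected H = 3.016176 / 0.992647 = 3.038519.
Step 5: Under H0, H ~ chi^2(3); p-value = 0.385724.
Step 6: alpha = 0.05. fail to reject H0.

H = 3.0385, df = 3, p = 0.385724, fail to reject H0.


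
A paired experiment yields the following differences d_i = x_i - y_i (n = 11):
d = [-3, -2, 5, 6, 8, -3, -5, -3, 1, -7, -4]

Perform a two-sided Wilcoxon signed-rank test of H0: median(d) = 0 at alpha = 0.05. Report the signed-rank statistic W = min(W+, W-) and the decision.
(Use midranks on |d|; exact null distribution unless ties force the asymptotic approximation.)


Step 1: Drop any zero differences (none here) and take |d_i|.
|d| = [3, 2, 5, 6, 8, 3, 5, 3, 1, 7, 4]
Step 2: Midrank |d_i| (ties get averaged ranks).
ranks: |3|->4, |2|->2, |5|->7.5, |6|->9, |8|->11, |3|->4, |5|->7.5, |3|->4, |1|->1, |7|->10, |4|->6
Step 3: Attach original signs; sum ranks with positive sign and with negative sign.
W+ = 7.5 + 9 + 11 + 1 = 28.5
W- = 4 + 2 + 4 + 7.5 + 4 + 10 + 6 = 37.5
(Check: W+ + W- = 66 should equal n(n+1)/2 = 66.)
Step 4: Test statistic W = min(W+, W-) = 28.5.
Step 5: Ties in |d|, so use the tie-corrected normal approximation.
        E[W] = n(n+1)/4 = 11*12/4 = 33.
        Tie groups: |d|=3 (t=3), |d|=5 (t=2); sum(t^3 - t) = 30.
        Var[W] = n(n+1)(2n+1)/24 - sum(t^3-t)/48 = 3036/24 - 30/48 = 125.875.
        z = (W - E[W]) / sqrt(Var[W]) = (28.5 - 33) / 11.2194 = -0.4011.
        Two-sided p = 2*Phi(z) = 0.688353.
Step 6: alpha = 0.05. fail to reject H0.

W+ = 28.5, W- = 37.5, W = min = 28.5, p = 0.688353, fail to reject H0.


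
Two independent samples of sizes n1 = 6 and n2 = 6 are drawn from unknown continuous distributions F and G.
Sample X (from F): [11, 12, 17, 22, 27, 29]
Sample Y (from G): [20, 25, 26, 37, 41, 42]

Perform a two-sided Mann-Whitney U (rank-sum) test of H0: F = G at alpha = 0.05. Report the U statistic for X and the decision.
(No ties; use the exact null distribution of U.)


Step 1: Combine and sort all 12 observations; assign midranks.
sorted (value, group): (11,X), (12,X), (17,X), (20,Y), (22,X), (25,Y), (26,Y), (27,X), (29,X), (37,Y), (41,Y), (42,Y)
ranks: 11->1, 12->2, 17->3, 20->4, 22->5, 25->6, 26->7, 27->8, 29->9, 37->10, 41->11, 42->12
Step 2: Rank sum for X: R1 = 1 + 2 + 3 + 5 + 8 + 9 = 28.
Step 3: U_X = R1 - n1(n1+1)/2 = 28 - 6*7/2 = 28 - 21 = 7.
       U_Y = n1*n2 - U_X = 36 - 7 = 29.
Step 4: No ties, so the exact null distribution of U (based on enumerating the C(12,6) = 924 equally likely rank assignments) gives the two-sided p-value.
Step 5: p-value = 0.093074; compare to alpha = 0.05. fail to reject H0.

U_X = 7, p = 0.093074, fail to reject H0 at alpha = 0.05.


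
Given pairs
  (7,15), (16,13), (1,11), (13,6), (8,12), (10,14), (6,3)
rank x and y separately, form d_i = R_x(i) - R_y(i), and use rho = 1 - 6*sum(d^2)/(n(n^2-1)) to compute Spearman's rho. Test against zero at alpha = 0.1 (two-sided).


Step 1: Rank x and y separately (midranks; no ties here).
rank(x): 7->3, 16->7, 1->1, 13->6, 8->4, 10->5, 6->2
rank(y): 15->7, 13->5, 11->3, 6->2, 12->4, 14->6, 3->1
Step 2: d_i = R_x(i) - R_y(i); compute d_i^2.
  (3-7)^2=16, (7-5)^2=4, (1-3)^2=4, (6-2)^2=16, (4-4)^2=0, (5-6)^2=1, (2-1)^2=1
sum(d^2) = 42.
Step 3: rho = 1 - 6*42 / (7*(7^2 - 1)) = 1 - 252/336 = 0.250000.
Step 4: Under H0, t = rho * sqrt((n-2)/(1-rho^2)) = 0.5774 ~ t(5).
Step 5: Two-sided p-value from the t-distribution with 5 df = 0.588724.
Step 6: alpha = 0.1. fail to reject H0.

rho = 0.2500, p = 0.588724, fail to reject H0 at alpha = 0.1.


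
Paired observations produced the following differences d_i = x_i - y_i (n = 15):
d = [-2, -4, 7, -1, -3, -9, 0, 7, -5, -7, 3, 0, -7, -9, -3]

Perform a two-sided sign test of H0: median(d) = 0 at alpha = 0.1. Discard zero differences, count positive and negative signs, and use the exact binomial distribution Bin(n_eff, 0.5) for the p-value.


Step 1: Discard zero differences. Original n = 15; n_eff = number of nonzero differences = 13.
Nonzero differences (with sign): -2, -4, +7, -1, -3, -9, +7, -5, -7, +3, -7, -9, -3
Step 2: Count signs: positive = 3, negative = 10.
Step 3: Under H0: P(positive) = 0.5, so the number of positives S ~ Bin(13, 0.5).
Step 4: Two-sided exact p-value = sum of Bin(13,0.5) probabilities at or below the observed probability = 0.092285.
Step 5: alpha = 0.1. reject H0.

n_eff = 13, pos = 3, neg = 10, p = 0.092285, reject H0.


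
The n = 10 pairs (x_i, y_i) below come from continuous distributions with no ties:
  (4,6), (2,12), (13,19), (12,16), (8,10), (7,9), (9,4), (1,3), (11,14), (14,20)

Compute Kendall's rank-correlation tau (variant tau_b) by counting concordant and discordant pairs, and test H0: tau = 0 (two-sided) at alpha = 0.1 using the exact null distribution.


Step 1: Enumerate the 45 unordered pairs (i,j) with i<j and classify each by sign(x_j-x_i) * sign(y_j-y_i).
  (1,2):dx=-2,dy=+6->D; (1,3):dx=+9,dy=+13->C; (1,4):dx=+8,dy=+10->C; (1,5):dx=+4,dy=+4->C
  (1,6):dx=+3,dy=+3->C; (1,7):dx=+5,dy=-2->D; (1,8):dx=-3,dy=-3->C; (1,9):dx=+7,dy=+8->C
  (1,10):dx=+10,dy=+14->C; (2,3):dx=+11,dy=+7->C; (2,4):dx=+10,dy=+4->C; (2,5):dx=+6,dy=-2->D
  (2,6):dx=+5,dy=-3->D; (2,7):dx=+7,dy=-8->D; (2,8):dx=-1,dy=-9->C; (2,9):dx=+9,dy=+2->C
  (2,10):dx=+12,dy=+8->C; (3,4):dx=-1,dy=-3->C; (3,5):dx=-5,dy=-9->C; (3,6):dx=-6,dy=-10->C
  (3,7):dx=-4,dy=-15->C; (3,8):dx=-12,dy=-16->C; (3,9):dx=-2,dy=-5->C; (3,10):dx=+1,dy=+1->C
  (4,5):dx=-4,dy=-6->C; (4,6):dx=-5,dy=-7->C; (4,7):dx=-3,dy=-12->C; (4,8):dx=-11,dy=-13->C
  (4,9):dx=-1,dy=-2->C; (4,10):dx=+2,dy=+4->C; (5,6):dx=-1,dy=-1->C; (5,7):dx=+1,dy=-6->D
  (5,8):dx=-7,dy=-7->C; (5,9):dx=+3,dy=+4->C; (5,10):dx=+6,dy=+10->C; (6,7):dx=+2,dy=-5->D
  (6,8):dx=-6,dy=-6->C; (6,9):dx=+4,dy=+5->C; (6,10):dx=+7,dy=+11->C; (7,8):dx=-8,dy=-1->C
  (7,9):dx=+2,dy=+10->C; (7,10):dx=+5,dy=+16->C; (8,9):dx=+10,dy=+11->C; (8,10):dx=+13,dy=+17->C
  (9,10):dx=+3,dy=+6->C
Step 2: C = 38, D = 7, total pairs = 45.
Step 3: tau = (C - D)/(n(n-1)/2) = (38 - 7)/45 = 0.688889.
Step 4: Exact two-sided p-value (enumerate n! = 3628800 permutations of y under H0): p = 0.004687.
Step 5: alpha = 0.1. reject H0.

tau_b = 0.6889 (C=38, D=7), p = 0.004687, reject H0.


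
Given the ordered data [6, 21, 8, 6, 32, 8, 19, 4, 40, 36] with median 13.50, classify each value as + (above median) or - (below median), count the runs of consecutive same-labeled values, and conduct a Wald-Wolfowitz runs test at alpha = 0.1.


Step 1: Compute median = 13.50; label A = above, B = below.
Labels in order: BABBABABAA  (n_A = 5, n_B = 5)
Step 2: Count runs R = 8.
Step 3: Under H0 (random ordering), E[R] = 2*n_A*n_B/(n_A+n_B) + 1 = 2*5*5/10 + 1 = 6.0000.
        Var[R] = 2*n_A*n_B*(2*n_A*n_B - n_A - n_B) / ((n_A+n_B)^2 * (n_A+n_B-1)) = 2000/900 = 2.2222.
        SD[R] = 1.4907.
Step 4: Continuity-corrected z = (R - 0.5 - E[R]) / SD[R] = (8 - 0.5 - 6.0000) / 1.4907 = 1.0062.
Step 5: Two-sided p-value via normal approximation = 2*(1 - Phi(|z|)) = 0.314305.
Step 6: alpha = 0.1. fail to reject H0.

R = 8, z = 1.0062, p = 0.314305, fail to reject H0.


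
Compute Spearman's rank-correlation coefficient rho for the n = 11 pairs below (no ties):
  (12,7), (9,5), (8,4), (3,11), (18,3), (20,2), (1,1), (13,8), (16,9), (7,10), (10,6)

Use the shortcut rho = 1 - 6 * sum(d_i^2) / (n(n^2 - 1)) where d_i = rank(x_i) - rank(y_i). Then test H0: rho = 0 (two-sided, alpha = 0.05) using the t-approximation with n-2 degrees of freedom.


Step 1: Rank x and y separately (midranks; no ties here).
rank(x): 12->7, 9->5, 8->4, 3->2, 18->10, 20->11, 1->1, 13->8, 16->9, 7->3, 10->6
rank(y): 7->7, 5->5, 4->4, 11->11, 3->3, 2->2, 1->1, 8->8, 9->9, 10->10, 6->6
Step 2: d_i = R_x(i) - R_y(i); compute d_i^2.
  (7-7)^2=0, (5-5)^2=0, (4-4)^2=0, (2-11)^2=81, (10-3)^2=49, (11-2)^2=81, (1-1)^2=0, (8-8)^2=0, (9-9)^2=0, (3-10)^2=49, (6-6)^2=0
sum(d^2) = 260.
Step 3: rho = 1 - 6*260 / (11*(11^2 - 1)) = 1 - 1560/1320 = -0.181818.
Step 4: Under H0, t = rho * sqrt((n-2)/(1-rho^2)) = -0.5547 ~ t(9).
Step 5: Two-sided p-value from the t-distribution with 9 df = 0.592615.
Step 6: alpha = 0.05. fail to reject H0.

rho = -0.1818, p = 0.592615, fail to reject H0 at alpha = 0.05.


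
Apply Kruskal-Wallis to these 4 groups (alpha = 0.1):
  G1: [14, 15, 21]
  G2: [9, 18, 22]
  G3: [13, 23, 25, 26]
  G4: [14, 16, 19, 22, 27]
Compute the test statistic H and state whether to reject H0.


Step 1: Combine all N = 15 observations and assign midranks.
sorted (value, group, rank): (9,G2,1), (13,G3,2), (14,G1,3.5), (14,G4,3.5), (15,G1,5), (16,G4,6), (18,G2,7), (19,G4,8), (21,G1,9), (22,G2,10.5), (22,G4,10.5), (23,G3,12), (25,G3,13), (26,G3,14), (27,G4,15)
Step 2: Sum ranks within each group.
R_1 = 17.5 (n_1 = 3)
R_2 = 18.5 (n_2 = 3)
R_3 = 41 (n_3 = 4)
R_4 = 43 (n_4 = 5)
Step 3: H = 12/(N(N+1)) * sum(R_i^2/n_i) - 3(N+1)
     = 12/(15*16) * (17.5^2/3 + 18.5^2/3 + 41^2/4 + 43^2/5) - 3*16
     = 0.050000 * 1006.22 - 48
     = 2.310833.
Step 4: Ties present; correction factor C = 1 - 12/(15^3 - 15) = 0.996429. Corrected H = 2.310833 / 0.996429 = 2.319116.
Step 5: Under H0, H ~ chi^2(3); p-value = 0.508869.
Step 6: alpha = 0.1. fail to reject H0.

H = 2.3191, df = 3, p = 0.508869, fail to reject H0.


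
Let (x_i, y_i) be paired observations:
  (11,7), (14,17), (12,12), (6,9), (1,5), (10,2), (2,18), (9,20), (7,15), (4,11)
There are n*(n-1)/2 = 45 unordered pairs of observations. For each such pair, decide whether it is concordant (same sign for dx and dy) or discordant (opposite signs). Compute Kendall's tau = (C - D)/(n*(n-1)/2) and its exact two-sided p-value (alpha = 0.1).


Step 1: Enumerate the 45 unordered pairs (i,j) with i<j and classify each by sign(x_j-x_i) * sign(y_j-y_i).
  (1,2):dx=+3,dy=+10->C; (1,3):dx=+1,dy=+5->C; (1,4):dx=-5,dy=+2->D; (1,5):dx=-10,dy=-2->C
  (1,6):dx=-1,dy=-5->C; (1,7):dx=-9,dy=+11->D; (1,8):dx=-2,dy=+13->D; (1,9):dx=-4,dy=+8->D
  (1,10):dx=-7,dy=+4->D; (2,3):dx=-2,dy=-5->C; (2,4):dx=-8,dy=-8->C; (2,5):dx=-13,dy=-12->C
  (2,6):dx=-4,dy=-15->C; (2,7):dx=-12,dy=+1->D; (2,8):dx=-5,dy=+3->D; (2,9):dx=-7,dy=-2->C
  (2,10):dx=-10,dy=-6->C; (3,4):dx=-6,dy=-3->C; (3,5):dx=-11,dy=-7->C; (3,6):dx=-2,dy=-10->C
  (3,7):dx=-10,dy=+6->D; (3,8):dx=-3,dy=+8->D; (3,9):dx=-5,dy=+3->D; (3,10):dx=-8,dy=-1->C
  (4,5):dx=-5,dy=-4->C; (4,6):dx=+4,dy=-7->D; (4,7):dx=-4,dy=+9->D; (4,8):dx=+3,dy=+11->C
  (4,9):dx=+1,dy=+6->C; (4,10):dx=-2,dy=+2->D; (5,6):dx=+9,dy=-3->D; (5,7):dx=+1,dy=+13->C
  (5,8):dx=+8,dy=+15->C; (5,9):dx=+6,dy=+10->C; (5,10):dx=+3,dy=+6->C; (6,7):dx=-8,dy=+16->D
  (6,8):dx=-1,dy=+18->D; (6,9):dx=-3,dy=+13->D; (6,10):dx=-6,dy=+9->D; (7,8):dx=+7,dy=+2->C
  (7,9):dx=+5,dy=-3->D; (7,10):dx=+2,dy=-7->D; (8,9):dx=-2,dy=-5->C; (8,10):dx=-5,dy=-9->C
  (9,10):dx=-3,dy=-4->C
Step 2: C = 25, D = 20, total pairs = 45.
Step 3: tau = (C - D)/(n(n-1)/2) = (25 - 20)/45 = 0.111111.
Step 4: Exact two-sided p-value (enumerate n! = 3628800 permutations of y under H0): p = 0.727490.
Step 5: alpha = 0.1. fail to reject H0.

tau_b = 0.1111 (C=25, D=20), p = 0.727490, fail to reject H0.


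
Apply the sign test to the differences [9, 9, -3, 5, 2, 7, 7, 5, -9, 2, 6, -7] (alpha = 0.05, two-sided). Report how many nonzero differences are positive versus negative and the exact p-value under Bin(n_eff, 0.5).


Step 1: Discard zero differences. Original n = 12; n_eff = number of nonzero differences = 12.
Nonzero differences (with sign): +9, +9, -3, +5, +2, +7, +7, +5, -9, +2, +6, -7
Step 2: Count signs: positive = 9, negative = 3.
Step 3: Under H0: P(positive) = 0.5, so the number of positives S ~ Bin(12, 0.5).
Step 4: Two-sided exact p-value = sum of Bin(12,0.5) probabilities at or below the observed probability = 0.145996.
Step 5: alpha = 0.05. fail to reject H0.

n_eff = 12, pos = 9, neg = 3, p = 0.145996, fail to reject H0.


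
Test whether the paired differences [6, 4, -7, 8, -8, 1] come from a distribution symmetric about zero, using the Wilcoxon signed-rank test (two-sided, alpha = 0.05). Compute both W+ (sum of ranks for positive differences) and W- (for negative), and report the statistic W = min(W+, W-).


Step 1: Drop any zero differences (none here) and take |d_i|.
|d| = [6, 4, 7, 8, 8, 1]
Step 2: Midrank |d_i| (ties get averaged ranks).
ranks: |6|->3, |4|->2, |7|->4, |8|->5.5, |8|->5.5, |1|->1
Step 3: Attach original signs; sum ranks with positive sign and with negative sign.
W+ = 3 + 2 + 5.5 + 1 = 11.5
W- = 4 + 5.5 = 9.5
(Check: W+ + W- = 21 should equal n(n+1)/2 = 21.)
Step 4: Test statistic W = min(W+, W-) = 9.5.
Step 5: Ties in |d|, so use the tie-corrected normal approximation.
        E[W] = n(n+1)/4 = 6*7/4 = 10.5.
        Tie groups: |d|=8 (t=2); sum(t^3 - t) = 6.
        Var[W] = n(n+1)(2n+1)/24 - sum(t^3-t)/48 = 546/24 - 6/48 = 22.625.
        z = (W - E[W]) / sqrt(Var[W]) = (9.5 - 10.5) / 4.7566 = -0.2102.
        Two-sided p = 2*Phi(z) = 0.833484.
Step 6: alpha = 0.05. fail to reject H0.

W+ = 11.5, W- = 9.5, W = min = 9.5, p = 0.833484, fail to reject H0.


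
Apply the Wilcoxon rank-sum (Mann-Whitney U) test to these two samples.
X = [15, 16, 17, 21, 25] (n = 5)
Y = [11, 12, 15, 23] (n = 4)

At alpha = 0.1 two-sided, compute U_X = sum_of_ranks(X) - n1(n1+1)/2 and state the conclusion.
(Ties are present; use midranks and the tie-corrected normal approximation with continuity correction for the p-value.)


Step 1: Combine and sort all 9 observations; assign midranks.
sorted (value, group): (11,Y), (12,Y), (15,X), (15,Y), (16,X), (17,X), (21,X), (23,Y), (25,X)
ranks: 11->1, 12->2, 15->3.5, 15->3.5, 16->5, 17->6, 21->7, 23->8, 25->9
Step 2: Rank sum for X: R1 = 3.5 + 5 + 6 + 7 + 9 = 30.5.
Step 3: U_X = R1 - n1(n1+1)/2 = 30.5 - 5*6/2 = 30.5 - 15 = 15.5.
       U_Y = n1*n2 - U_X = 20 - 15.5 = 4.5.
Step 4: Ties are present, so use the tie-corrected normal approximation (with continuity correction) for the p-value.
Step 5: p-value = 0.218742; compare to alpha = 0.1. fail to reject H0.

U_X = 15.5, p = 0.218742, fail to reject H0 at alpha = 0.1.


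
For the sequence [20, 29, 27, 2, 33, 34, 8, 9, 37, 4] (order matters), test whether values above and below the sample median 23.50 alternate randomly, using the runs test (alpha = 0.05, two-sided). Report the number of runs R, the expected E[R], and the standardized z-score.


Step 1: Compute median = 23.50; label A = above, B = below.
Labels in order: BAABAABBAB  (n_A = 5, n_B = 5)
Step 2: Count runs R = 7.
Step 3: Under H0 (random ordering), E[R] = 2*n_A*n_B/(n_A+n_B) + 1 = 2*5*5/10 + 1 = 6.0000.
        Var[R] = 2*n_A*n_B*(2*n_A*n_B - n_A - n_B) / ((n_A+n_B)^2 * (n_A+n_B-1)) = 2000/900 = 2.2222.
        SD[R] = 1.4907.
Step 4: Continuity-corrected z = (R - 0.5 - E[R]) / SD[R] = (7 - 0.5 - 6.0000) / 1.4907 = 0.3354.
Step 5: Two-sided p-value via normal approximation = 2*(1 - Phi(|z|)) = 0.737316.
Step 6: alpha = 0.05. fail to reject H0.

R = 7, z = 0.3354, p = 0.737316, fail to reject H0.


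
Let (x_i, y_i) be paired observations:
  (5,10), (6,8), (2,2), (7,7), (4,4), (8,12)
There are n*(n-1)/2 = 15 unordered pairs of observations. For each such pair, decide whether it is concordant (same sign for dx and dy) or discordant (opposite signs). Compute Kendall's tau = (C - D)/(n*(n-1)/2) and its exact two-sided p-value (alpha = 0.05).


Step 1: Enumerate the 15 unordered pairs (i,j) with i<j and classify each by sign(x_j-x_i) * sign(y_j-y_i).
  (1,2):dx=+1,dy=-2->D; (1,3):dx=-3,dy=-8->C; (1,4):dx=+2,dy=-3->D; (1,5):dx=-1,dy=-6->C
  (1,6):dx=+3,dy=+2->C; (2,3):dx=-4,dy=-6->C; (2,4):dx=+1,dy=-1->D; (2,5):dx=-2,dy=-4->C
  (2,6):dx=+2,dy=+4->C; (3,4):dx=+5,dy=+5->C; (3,5):dx=+2,dy=+2->C; (3,6):dx=+6,dy=+10->C
  (4,5):dx=-3,dy=-3->C; (4,6):dx=+1,dy=+5->C; (5,6):dx=+4,dy=+8->C
Step 2: C = 12, D = 3, total pairs = 15.
Step 3: tau = (C - D)/(n(n-1)/2) = (12 - 3)/15 = 0.600000.
Step 4: Exact two-sided p-value (enumerate n! = 720 permutations of y under H0): p = 0.136111.
Step 5: alpha = 0.05. fail to reject H0.

tau_b = 0.6000 (C=12, D=3), p = 0.136111, fail to reject H0.


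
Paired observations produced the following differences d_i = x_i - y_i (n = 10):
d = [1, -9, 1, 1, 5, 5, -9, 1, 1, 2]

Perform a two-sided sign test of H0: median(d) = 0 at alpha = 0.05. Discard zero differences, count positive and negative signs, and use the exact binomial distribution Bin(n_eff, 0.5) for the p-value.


Step 1: Discard zero differences. Original n = 10; n_eff = number of nonzero differences = 10.
Nonzero differences (with sign): +1, -9, +1, +1, +5, +5, -9, +1, +1, +2
Step 2: Count signs: positive = 8, negative = 2.
Step 3: Under H0: P(positive) = 0.5, so the number of positives S ~ Bin(10, 0.5).
Step 4: Two-sided exact p-value = sum of Bin(10,0.5) probabilities at or below the observed probability = 0.109375.
Step 5: alpha = 0.05. fail to reject H0.

n_eff = 10, pos = 8, neg = 2, p = 0.109375, fail to reject H0.


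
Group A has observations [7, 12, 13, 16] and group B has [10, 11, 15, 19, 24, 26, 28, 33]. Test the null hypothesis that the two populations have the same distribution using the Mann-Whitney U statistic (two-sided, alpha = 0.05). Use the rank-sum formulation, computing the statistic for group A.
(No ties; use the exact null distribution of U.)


Step 1: Combine and sort all 12 observations; assign midranks.
sorted (value, group): (7,X), (10,Y), (11,Y), (12,X), (13,X), (15,Y), (16,X), (19,Y), (24,Y), (26,Y), (28,Y), (33,Y)
ranks: 7->1, 10->2, 11->3, 12->4, 13->5, 15->6, 16->7, 19->8, 24->9, 26->10, 28->11, 33->12
Step 2: Rank sum for X: R1 = 1 + 4 + 5 + 7 = 17.
Step 3: U_X = R1 - n1(n1+1)/2 = 17 - 4*5/2 = 17 - 10 = 7.
       U_Y = n1*n2 - U_X = 32 - 7 = 25.
Step 4: No ties, so the exact null distribution of U (based on enumerating the C(12,4) = 495 equally likely rank assignments) gives the two-sided p-value.
Step 5: p-value = 0.153535; compare to alpha = 0.05. fail to reject H0.

U_X = 7, p = 0.153535, fail to reject H0 at alpha = 0.05.


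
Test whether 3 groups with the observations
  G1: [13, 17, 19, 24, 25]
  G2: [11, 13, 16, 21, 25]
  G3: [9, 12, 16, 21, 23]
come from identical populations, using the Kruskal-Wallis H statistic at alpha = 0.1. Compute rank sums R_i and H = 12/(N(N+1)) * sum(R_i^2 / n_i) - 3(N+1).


Step 1: Combine all N = 15 observations and assign midranks.
sorted (value, group, rank): (9,G3,1), (11,G2,2), (12,G3,3), (13,G1,4.5), (13,G2,4.5), (16,G2,6.5), (16,G3,6.5), (17,G1,8), (19,G1,9), (21,G2,10.5), (21,G3,10.5), (23,G3,12), (24,G1,13), (25,G1,14.5), (25,G2,14.5)
Step 2: Sum ranks within each group.
R_1 = 49 (n_1 = 5)
R_2 = 38 (n_2 = 5)
R_3 = 33 (n_3 = 5)
Step 3: H = 12/(N(N+1)) * sum(R_i^2/n_i) - 3(N+1)
     = 12/(15*16) * (49^2/5 + 38^2/5 + 33^2/5) - 3*16
     = 0.050000 * 986.8 - 48
     = 1.340000.
Step 4: Ties present; correction factor C = 1 - 24/(15^3 - 15) = 0.992857. Corrected H = 1.340000 / 0.992857 = 1.349640.
Step 5: Under H0, H ~ chi^2(2); p-value = 0.509248.
Step 6: alpha = 0.1. fail to reject H0.

H = 1.3496, df = 2, p = 0.509248, fail to reject H0.


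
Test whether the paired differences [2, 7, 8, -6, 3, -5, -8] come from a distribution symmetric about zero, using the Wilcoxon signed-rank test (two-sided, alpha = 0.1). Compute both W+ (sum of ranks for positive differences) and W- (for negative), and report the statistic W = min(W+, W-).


Step 1: Drop any zero differences (none here) and take |d_i|.
|d| = [2, 7, 8, 6, 3, 5, 8]
Step 2: Midrank |d_i| (ties get averaged ranks).
ranks: |2|->1, |7|->5, |8|->6.5, |6|->4, |3|->2, |5|->3, |8|->6.5
Step 3: Attach original signs; sum ranks with positive sign and with negative sign.
W+ = 1 + 5 + 6.5 + 2 = 14.5
W- = 4 + 3 + 6.5 = 13.5
(Check: W+ + W- = 28 should equal n(n+1)/2 = 28.)
Step 4: Test statistic W = min(W+, W-) = 13.5.
Step 5: Ties in |d|, so use the tie-corrected normal approximation.
        E[W] = n(n+1)/4 = 7*8/4 = 14.
        Tie groups: |d|=8 (t=2); sum(t^3 - t) = 6.
        Var[W] = n(n+1)(2n+1)/24 - sum(t^3-t)/48 = 840/24 - 6/48 = 34.875.
        z = (W - E[W]) / sqrt(Var[W]) = (13.5 - 14) / 5.9055 = -0.0847.
        Two-sided p = 2*Phi(z) = 0.932526.
Step 6: alpha = 0.1. fail to reject H0.

W+ = 14.5, W- = 13.5, W = min = 13.5, p = 0.932526, fail to reject H0.


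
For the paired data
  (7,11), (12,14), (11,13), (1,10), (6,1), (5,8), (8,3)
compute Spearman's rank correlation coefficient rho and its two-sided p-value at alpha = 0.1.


Step 1: Rank x and y separately (midranks; no ties here).
rank(x): 7->4, 12->7, 11->6, 1->1, 6->3, 5->2, 8->5
rank(y): 11->5, 14->7, 13->6, 10->4, 1->1, 8->3, 3->2
Step 2: d_i = R_x(i) - R_y(i); compute d_i^2.
  (4-5)^2=1, (7-7)^2=0, (6-6)^2=0, (1-4)^2=9, (3-1)^2=4, (2-3)^2=1, (5-2)^2=9
sum(d^2) = 24.
Step 3: rho = 1 - 6*24 / (7*(7^2 - 1)) = 1 - 144/336 = 0.571429.
Step 4: Under H0, t = rho * sqrt((n-2)/(1-rho^2)) = 1.5570 ~ t(5).
Step 5: Two-sided p-value from the t-distribution with 5 df = 0.180202.
Step 6: alpha = 0.1. fail to reject H0.

rho = 0.5714, p = 0.180202, fail to reject H0 at alpha = 0.1.


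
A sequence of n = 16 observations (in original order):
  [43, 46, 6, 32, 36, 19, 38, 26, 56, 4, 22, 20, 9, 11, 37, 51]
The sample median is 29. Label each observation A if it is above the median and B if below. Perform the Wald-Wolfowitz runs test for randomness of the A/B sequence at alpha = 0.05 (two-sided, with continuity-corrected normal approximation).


Step 1: Compute median = 29; label A = above, B = below.
Labels in order: AABAABABABBBBBAA  (n_A = 8, n_B = 8)
Step 2: Count runs R = 9.
Step 3: Under H0 (random ordering), E[R] = 2*n_A*n_B/(n_A+n_B) + 1 = 2*8*8/16 + 1 = 9.0000.
        Var[R] = 2*n_A*n_B*(2*n_A*n_B - n_A - n_B) / ((n_A+n_B)^2 * (n_A+n_B-1)) = 14336/3840 = 3.7333.
        SD[R] = 1.9322.
Step 4: R = E[R], so z = 0 with no continuity correction.
Step 5: Two-sided p-value via normal approximation = 2*(1 - Phi(|z|)) = 1.000000.
Step 6: alpha = 0.05. fail to reject H0.

R = 9, z = 0.0000, p = 1.000000, fail to reject H0.


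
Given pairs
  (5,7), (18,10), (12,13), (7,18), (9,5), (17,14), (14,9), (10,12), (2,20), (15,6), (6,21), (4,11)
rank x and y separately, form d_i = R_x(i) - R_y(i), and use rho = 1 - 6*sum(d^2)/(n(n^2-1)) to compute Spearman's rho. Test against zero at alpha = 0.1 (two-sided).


Step 1: Rank x and y separately (midranks; no ties here).
rank(x): 5->3, 18->12, 12->8, 7->5, 9->6, 17->11, 14->9, 10->7, 2->1, 15->10, 6->4, 4->2
rank(y): 7->3, 10->5, 13->8, 18->10, 5->1, 14->9, 9->4, 12->7, 20->11, 6->2, 21->12, 11->6
Step 2: d_i = R_x(i) - R_y(i); compute d_i^2.
  (3-3)^2=0, (12-5)^2=49, (8-8)^2=0, (5-10)^2=25, (6-1)^2=25, (11-9)^2=4, (9-4)^2=25, (7-7)^2=0, (1-11)^2=100, (10-2)^2=64, (4-12)^2=64, (2-6)^2=16
sum(d^2) = 372.
Step 3: rho = 1 - 6*372 / (12*(12^2 - 1)) = 1 - 2232/1716 = -0.300699.
Step 4: Under H0, t = rho * sqrt((n-2)/(1-rho^2)) = -0.9970 ~ t(10).
Step 5: Two-sided p-value from the t-distribution with 10 df = 0.342260.
Step 6: alpha = 0.1. fail to reject H0.

rho = -0.3007, p = 0.342260, fail to reject H0 at alpha = 0.1.


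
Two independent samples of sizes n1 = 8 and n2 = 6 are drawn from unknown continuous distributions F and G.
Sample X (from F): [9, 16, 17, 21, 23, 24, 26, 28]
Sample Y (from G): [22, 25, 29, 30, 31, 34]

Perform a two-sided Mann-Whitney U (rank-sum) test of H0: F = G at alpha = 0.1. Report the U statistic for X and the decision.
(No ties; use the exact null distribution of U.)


Step 1: Combine and sort all 14 observations; assign midranks.
sorted (value, group): (9,X), (16,X), (17,X), (21,X), (22,Y), (23,X), (24,X), (25,Y), (26,X), (28,X), (29,Y), (30,Y), (31,Y), (34,Y)
ranks: 9->1, 16->2, 17->3, 21->4, 22->5, 23->6, 24->7, 25->8, 26->9, 28->10, 29->11, 30->12, 31->13, 34->14
Step 2: Rank sum for X: R1 = 1 + 2 + 3 + 4 + 6 + 7 + 9 + 10 = 42.
Step 3: U_X = R1 - n1(n1+1)/2 = 42 - 8*9/2 = 42 - 36 = 6.
       U_Y = n1*n2 - U_X = 48 - 6 = 42.
Step 4: No ties, so the exact null distribution of U (based on enumerating the C(14,8) = 3003 equally likely rank assignments) gives the two-sided p-value.
Step 5: p-value = 0.019980; compare to alpha = 0.1. reject H0.

U_X = 6, p = 0.019980, reject H0 at alpha = 0.1.


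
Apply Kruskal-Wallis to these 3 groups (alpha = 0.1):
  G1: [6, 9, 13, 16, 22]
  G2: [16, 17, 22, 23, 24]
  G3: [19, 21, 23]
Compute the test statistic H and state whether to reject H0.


Step 1: Combine all N = 13 observations and assign midranks.
sorted (value, group, rank): (6,G1,1), (9,G1,2), (13,G1,3), (16,G1,4.5), (16,G2,4.5), (17,G2,6), (19,G3,7), (21,G3,8), (22,G1,9.5), (22,G2,9.5), (23,G2,11.5), (23,G3,11.5), (24,G2,13)
Step 2: Sum ranks within each group.
R_1 = 20 (n_1 = 5)
R_2 = 44.5 (n_2 = 5)
R_3 = 26.5 (n_3 = 3)
Step 3: H = 12/(N(N+1)) * sum(R_i^2/n_i) - 3(N+1)
     = 12/(13*14) * (20^2/5 + 44.5^2/5 + 26.5^2/3) - 3*14
     = 0.065934 * 710.133 - 42
     = 4.821978.
Step 4: Ties present; correction factor C = 1 - 18/(13^3 - 13) = 0.991758. Corrected H = 4.821978 / 0.991758 = 4.862050.
Step 5: Under H0, H ~ chi^2(2); p-value = 0.087947.
Step 6: alpha = 0.1. reject H0.

H = 4.8620, df = 2, p = 0.087947, reject H0.


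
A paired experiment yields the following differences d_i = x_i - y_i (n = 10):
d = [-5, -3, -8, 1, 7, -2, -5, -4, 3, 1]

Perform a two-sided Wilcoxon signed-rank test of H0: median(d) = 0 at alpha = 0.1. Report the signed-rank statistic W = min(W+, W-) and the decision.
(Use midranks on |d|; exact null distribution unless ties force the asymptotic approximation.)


Step 1: Drop any zero differences (none here) and take |d_i|.
|d| = [5, 3, 8, 1, 7, 2, 5, 4, 3, 1]
Step 2: Midrank |d_i| (ties get averaged ranks).
ranks: |5|->7.5, |3|->4.5, |8|->10, |1|->1.5, |7|->9, |2|->3, |5|->7.5, |4|->6, |3|->4.5, |1|->1.5
Step 3: Attach original signs; sum ranks with positive sign and with negative sign.
W+ = 1.5 + 9 + 4.5 + 1.5 = 16.5
W- = 7.5 + 4.5 + 10 + 3 + 7.5 + 6 = 38.5
(Check: W+ + W- = 55 should equal n(n+1)/2 = 55.)
Step 4: Test statistic W = min(W+, W-) = 16.5.
Step 5: Ties in |d|, so use the tie-corrected normal approximation.
        E[W] = n(n+1)/4 = 10*11/4 = 27.5.
        Tie groups: |d|=1 (t=2), |d|=3 (t=2), |d|=5 (t=2); sum(t^3 - t) = 18.
        Var[W] = n(n+1)(2n+1)/24 - sum(t^3-t)/48 = 2310/24 - 18/48 = 95.875.
        z = (W - E[W]) / sqrt(Var[W]) = (16.5 - 27.5) / 9.7916 = -1.1234.
        Two-sided p = 2*Phi(z) = 0.261262.
Step 6: alpha = 0.1. fail to reject H0.

W+ = 16.5, W- = 38.5, W = min = 16.5, p = 0.261262, fail to reject H0.


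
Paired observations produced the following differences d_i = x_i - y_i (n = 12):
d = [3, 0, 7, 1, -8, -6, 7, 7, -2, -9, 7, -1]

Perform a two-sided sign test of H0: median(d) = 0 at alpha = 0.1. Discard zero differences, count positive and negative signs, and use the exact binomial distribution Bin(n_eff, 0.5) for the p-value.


Step 1: Discard zero differences. Original n = 12; n_eff = number of nonzero differences = 11.
Nonzero differences (with sign): +3, +7, +1, -8, -6, +7, +7, -2, -9, +7, -1
Step 2: Count signs: positive = 6, negative = 5.
Step 3: Under H0: P(positive) = 0.5, so the number of positives S ~ Bin(11, 0.5).
Step 4: Two-sided exact p-value = sum of Bin(11,0.5) probabilities at or below the observed probability = 1.000000.
Step 5: alpha = 0.1. fail to reject H0.

n_eff = 11, pos = 6, neg = 5, p = 1.000000, fail to reject H0.


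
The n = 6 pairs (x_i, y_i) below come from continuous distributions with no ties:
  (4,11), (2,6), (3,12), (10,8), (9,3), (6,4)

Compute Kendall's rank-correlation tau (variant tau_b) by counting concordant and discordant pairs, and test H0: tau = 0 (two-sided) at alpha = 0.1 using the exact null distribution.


Step 1: Enumerate the 15 unordered pairs (i,j) with i<j and classify each by sign(x_j-x_i) * sign(y_j-y_i).
  (1,2):dx=-2,dy=-5->C; (1,3):dx=-1,dy=+1->D; (1,4):dx=+6,dy=-3->D; (1,5):dx=+5,dy=-8->D
  (1,6):dx=+2,dy=-7->D; (2,3):dx=+1,dy=+6->C; (2,4):dx=+8,dy=+2->C; (2,5):dx=+7,dy=-3->D
  (2,6):dx=+4,dy=-2->D; (3,4):dx=+7,dy=-4->D; (3,5):dx=+6,dy=-9->D; (3,6):dx=+3,dy=-8->D
  (4,5):dx=-1,dy=-5->C; (4,6):dx=-4,dy=-4->C; (5,6):dx=-3,dy=+1->D
Step 2: C = 5, D = 10, total pairs = 15.
Step 3: tau = (C - D)/(n(n-1)/2) = (5 - 10)/15 = -0.333333.
Step 4: Exact two-sided p-value (enumerate n! = 720 permutations of y under H0): p = 0.469444.
Step 5: alpha = 0.1. fail to reject H0.

tau_b = -0.3333 (C=5, D=10), p = 0.469444, fail to reject H0.


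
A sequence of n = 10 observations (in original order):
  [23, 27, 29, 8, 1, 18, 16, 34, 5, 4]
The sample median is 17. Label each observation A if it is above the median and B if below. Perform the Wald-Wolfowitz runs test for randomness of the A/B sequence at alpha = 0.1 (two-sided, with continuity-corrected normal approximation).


Step 1: Compute median = 17; label A = above, B = below.
Labels in order: AAABBABABB  (n_A = 5, n_B = 5)
Step 2: Count runs R = 6.
Step 3: Under H0 (random ordering), E[R] = 2*n_A*n_B/(n_A+n_B) + 1 = 2*5*5/10 + 1 = 6.0000.
        Var[R] = 2*n_A*n_B*(2*n_A*n_B - n_A - n_B) / ((n_A+n_B)^2 * (n_A+n_B-1)) = 2000/900 = 2.2222.
        SD[R] = 1.4907.
Step 4: R = E[R], so z = 0 with no continuity correction.
Step 5: Two-sided p-value via normal approximation = 2*(1 - Phi(|z|)) = 1.000000.
Step 6: alpha = 0.1. fail to reject H0.

R = 6, z = 0.0000, p = 1.000000, fail to reject H0.


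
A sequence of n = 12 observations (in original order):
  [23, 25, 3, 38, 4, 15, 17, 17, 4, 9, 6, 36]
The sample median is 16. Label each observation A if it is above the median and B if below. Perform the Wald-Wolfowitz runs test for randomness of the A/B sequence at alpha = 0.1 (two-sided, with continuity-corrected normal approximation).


Step 1: Compute median = 16; label A = above, B = below.
Labels in order: AABABBAABBBA  (n_A = 6, n_B = 6)
Step 2: Count runs R = 7.
Step 3: Under H0 (random ordering), E[R] = 2*n_A*n_B/(n_A+n_B) + 1 = 2*6*6/12 + 1 = 7.0000.
        Var[R] = 2*n_A*n_B*(2*n_A*n_B - n_A - n_B) / ((n_A+n_B)^2 * (n_A+n_B-1)) = 4320/1584 = 2.7273.
        SD[R] = 1.6514.
Step 4: R = E[R], so z = 0 with no continuity correction.
Step 5: Two-sided p-value via normal approximation = 2*(1 - Phi(|z|)) = 1.000000.
Step 6: alpha = 0.1. fail to reject H0.

R = 7, z = 0.0000, p = 1.000000, fail to reject H0.


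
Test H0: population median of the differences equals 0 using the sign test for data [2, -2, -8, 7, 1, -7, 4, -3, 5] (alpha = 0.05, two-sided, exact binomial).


Step 1: Discard zero differences. Original n = 9; n_eff = number of nonzero differences = 9.
Nonzero differences (with sign): +2, -2, -8, +7, +1, -7, +4, -3, +5
Step 2: Count signs: positive = 5, negative = 4.
Step 3: Under H0: P(positive) = 0.5, so the number of positives S ~ Bin(9, 0.5).
Step 4: Two-sided exact p-value = sum of Bin(9,0.5) probabilities at or below the observed probability = 1.000000.
Step 5: alpha = 0.05. fail to reject H0.

n_eff = 9, pos = 5, neg = 4, p = 1.000000, fail to reject H0.


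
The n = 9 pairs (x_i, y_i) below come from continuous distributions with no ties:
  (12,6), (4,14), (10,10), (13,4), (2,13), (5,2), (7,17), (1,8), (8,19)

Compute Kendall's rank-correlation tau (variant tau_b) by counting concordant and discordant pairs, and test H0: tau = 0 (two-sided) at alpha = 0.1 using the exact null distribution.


Step 1: Enumerate the 36 unordered pairs (i,j) with i<j and classify each by sign(x_j-x_i) * sign(y_j-y_i).
  (1,2):dx=-8,dy=+8->D; (1,3):dx=-2,dy=+4->D; (1,4):dx=+1,dy=-2->D; (1,5):dx=-10,dy=+7->D
  (1,6):dx=-7,dy=-4->C; (1,7):dx=-5,dy=+11->D; (1,8):dx=-11,dy=+2->D; (1,9):dx=-4,dy=+13->D
  (2,3):dx=+6,dy=-4->D; (2,4):dx=+9,dy=-10->D; (2,5):dx=-2,dy=-1->C; (2,6):dx=+1,dy=-12->D
  (2,7):dx=+3,dy=+3->C; (2,8):dx=-3,dy=-6->C; (2,9):dx=+4,dy=+5->C; (3,4):dx=+3,dy=-6->D
  (3,5):dx=-8,dy=+3->D; (3,6):dx=-5,dy=-8->C; (3,7):dx=-3,dy=+7->D; (3,8):dx=-9,dy=-2->C
  (3,9):dx=-2,dy=+9->D; (4,5):dx=-11,dy=+9->D; (4,6):dx=-8,dy=-2->C; (4,7):dx=-6,dy=+13->D
  (4,8):dx=-12,dy=+4->D; (4,9):dx=-5,dy=+15->D; (5,6):dx=+3,dy=-11->D; (5,7):dx=+5,dy=+4->C
  (5,8):dx=-1,dy=-5->C; (5,9):dx=+6,dy=+6->C; (6,7):dx=+2,dy=+15->C; (6,8):dx=-4,dy=+6->D
  (6,9):dx=+3,dy=+17->C; (7,8):dx=-6,dy=-9->C; (7,9):dx=+1,dy=+2->C; (8,9):dx=+7,dy=+11->C
Step 2: C = 16, D = 20, total pairs = 36.
Step 3: tau = (C - D)/(n(n-1)/2) = (16 - 20)/36 = -0.111111.
Step 4: Exact two-sided p-value (enumerate n! = 362880 permutations of y under H0): p = 0.761414.
Step 5: alpha = 0.1. fail to reject H0.

tau_b = -0.1111 (C=16, D=20), p = 0.761414, fail to reject H0.


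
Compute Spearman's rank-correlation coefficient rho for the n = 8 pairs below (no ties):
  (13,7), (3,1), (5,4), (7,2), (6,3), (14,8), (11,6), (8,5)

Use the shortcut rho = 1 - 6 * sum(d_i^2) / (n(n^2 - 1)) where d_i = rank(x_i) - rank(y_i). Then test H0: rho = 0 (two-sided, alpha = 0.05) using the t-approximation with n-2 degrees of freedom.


Step 1: Rank x and y separately (midranks; no ties here).
rank(x): 13->7, 3->1, 5->2, 7->4, 6->3, 14->8, 11->6, 8->5
rank(y): 7->7, 1->1, 4->4, 2->2, 3->3, 8->8, 6->6, 5->5
Step 2: d_i = R_x(i) - R_y(i); compute d_i^2.
  (7-7)^2=0, (1-1)^2=0, (2-4)^2=4, (4-2)^2=4, (3-3)^2=0, (8-8)^2=0, (6-6)^2=0, (5-5)^2=0
sum(d^2) = 8.
Step 3: rho = 1 - 6*8 / (8*(8^2 - 1)) = 1 - 48/504 = 0.904762.
Step 4: Under H0, t = rho * sqrt((n-2)/(1-rho^2)) = 5.2034 ~ t(6).
Step 5: Two-sided p-value from the t-distribution with 6 df = 0.002008.
Step 6: alpha = 0.05. reject H0.

rho = 0.9048, p = 0.002008, reject H0 at alpha = 0.05.


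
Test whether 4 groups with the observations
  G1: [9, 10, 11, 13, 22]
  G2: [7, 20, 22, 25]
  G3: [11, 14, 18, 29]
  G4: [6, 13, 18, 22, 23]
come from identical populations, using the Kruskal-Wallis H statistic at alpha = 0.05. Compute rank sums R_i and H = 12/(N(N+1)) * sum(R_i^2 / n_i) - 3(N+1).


Step 1: Combine all N = 18 observations and assign midranks.
sorted (value, group, rank): (6,G4,1), (7,G2,2), (9,G1,3), (10,G1,4), (11,G1,5.5), (11,G3,5.5), (13,G1,7.5), (13,G4,7.5), (14,G3,9), (18,G3,10.5), (18,G4,10.5), (20,G2,12), (22,G1,14), (22,G2,14), (22,G4,14), (23,G4,16), (25,G2,17), (29,G3,18)
Step 2: Sum ranks within each group.
R_1 = 34 (n_1 = 5)
R_2 = 45 (n_2 = 4)
R_3 = 43 (n_3 = 4)
R_4 = 49 (n_4 = 5)
Step 3: H = 12/(N(N+1)) * sum(R_i^2/n_i) - 3(N+1)
     = 12/(18*19) * (34^2/5 + 45^2/4 + 43^2/4 + 49^2/5) - 3*19
     = 0.035088 * 1679.9 - 57
     = 1.943860.
Step 4: Ties present; correction factor C = 1 - 42/(18^3 - 18) = 0.992776. Corrected H = 1.943860 / 0.992776 = 1.958004.
Step 5: Under H0, H ~ chi^2(3); p-value = 0.581169.
Step 6: alpha = 0.05. fail to reject H0.

H = 1.9580, df = 3, p = 0.581169, fail to reject H0.
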